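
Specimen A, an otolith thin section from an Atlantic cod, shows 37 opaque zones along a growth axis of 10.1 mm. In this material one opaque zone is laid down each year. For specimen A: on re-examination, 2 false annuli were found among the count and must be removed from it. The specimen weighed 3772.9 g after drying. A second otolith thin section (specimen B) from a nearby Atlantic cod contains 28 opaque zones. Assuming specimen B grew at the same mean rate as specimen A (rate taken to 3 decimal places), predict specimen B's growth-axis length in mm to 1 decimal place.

8.1 mm

Specimen A: adjusted count: 37 − 2 = 35 opaque zones.
A: Extension rate ≈ 10.1 / 35 = 0.289 mm/yr.
For B, 0.289 mm/year × 28 years = 8.1 mm.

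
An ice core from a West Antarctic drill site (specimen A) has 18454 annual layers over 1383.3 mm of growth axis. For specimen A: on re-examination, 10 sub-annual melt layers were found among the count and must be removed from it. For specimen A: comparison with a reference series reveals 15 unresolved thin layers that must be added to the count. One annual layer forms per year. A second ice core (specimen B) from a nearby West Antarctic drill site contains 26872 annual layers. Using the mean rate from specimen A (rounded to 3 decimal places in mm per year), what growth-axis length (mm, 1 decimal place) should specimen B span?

Specimen A: correcting the raw count gives 18454 − 10 + 15 = 18459 true annual layers.
A: 1383.3 mm over 18459 years gives 1383.3 / 18459 ≈ 0.075 mm/yr.
For B, 0.075 mm/year × 26872 years = 2015.4 mm.

2015.4 mm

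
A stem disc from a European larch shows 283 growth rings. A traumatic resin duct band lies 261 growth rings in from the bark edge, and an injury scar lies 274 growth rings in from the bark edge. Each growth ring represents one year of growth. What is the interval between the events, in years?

13 years

The two markers are separated by 274 − 261 = 13 growth rings.
One growth ring per year makes the interval 13 years.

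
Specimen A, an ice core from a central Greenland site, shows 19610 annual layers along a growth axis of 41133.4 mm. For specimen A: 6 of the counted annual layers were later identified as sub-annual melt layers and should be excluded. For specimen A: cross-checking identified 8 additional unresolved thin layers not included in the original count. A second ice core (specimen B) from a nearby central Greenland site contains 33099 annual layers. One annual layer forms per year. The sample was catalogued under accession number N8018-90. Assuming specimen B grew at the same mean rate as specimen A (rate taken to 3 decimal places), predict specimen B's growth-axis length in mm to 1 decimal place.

69408.6 mm

Specimen A: true annual layer count = 19610 − 6 + 8 = 19612.
A: Mean rate = 41133.4 mm / 19612 years ≈ 2.097 mm/yr.
For B, 2.097 mm/year × 33099 years = 69408.6 mm.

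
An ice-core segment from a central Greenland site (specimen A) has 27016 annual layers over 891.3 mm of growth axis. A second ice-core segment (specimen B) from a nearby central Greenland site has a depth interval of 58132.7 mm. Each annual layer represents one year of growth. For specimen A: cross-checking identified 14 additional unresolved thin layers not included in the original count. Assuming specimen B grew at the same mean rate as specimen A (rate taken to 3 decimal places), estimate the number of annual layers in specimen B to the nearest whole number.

Specimen A: true annual layer count = 27016 + 14 = 27030.
A: Mean rate = 891.3 mm / 27030 years ≈ 0.033 mm per year.
Specimen B: 58132.7 mm / 0.033 mm per year = 1761596.97 years ≈ 1761597 annual layers.

1761597 annual layers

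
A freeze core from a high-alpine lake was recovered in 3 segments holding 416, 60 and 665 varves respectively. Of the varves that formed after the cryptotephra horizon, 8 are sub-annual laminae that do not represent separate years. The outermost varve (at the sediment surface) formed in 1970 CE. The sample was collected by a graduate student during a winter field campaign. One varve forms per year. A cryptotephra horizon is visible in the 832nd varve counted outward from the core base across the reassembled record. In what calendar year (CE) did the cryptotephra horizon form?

1669 CE

Total varves = 416 + 60 + 665 = 1141.
Between varve 832 and the sediment surface there are 1141 − 832 = 309 varves.
Removing the 8 false varves leaves 309 − 8 = 301 true varves beyond the cryptotephra horizon.
Counting back 301 years from 1970 CE places the cryptotephra horizon in 1970 − 301 = 1669 CE.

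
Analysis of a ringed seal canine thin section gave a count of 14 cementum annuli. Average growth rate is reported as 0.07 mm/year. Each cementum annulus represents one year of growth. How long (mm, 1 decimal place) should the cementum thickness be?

The record spans 14 years at 0.07 mm per year.
14 years at 0.07 mm/year gives 0.07 × 14 = 1.0 mm.

1.0 mm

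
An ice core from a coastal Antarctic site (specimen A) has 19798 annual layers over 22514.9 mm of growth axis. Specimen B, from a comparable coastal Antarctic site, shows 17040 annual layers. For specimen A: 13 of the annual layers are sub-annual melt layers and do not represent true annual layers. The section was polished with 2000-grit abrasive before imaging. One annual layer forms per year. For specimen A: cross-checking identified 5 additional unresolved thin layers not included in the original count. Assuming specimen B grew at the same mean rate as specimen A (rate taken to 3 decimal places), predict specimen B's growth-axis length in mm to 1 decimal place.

19391.5 mm

Specimen A: correcting the raw count gives 19798 − 13 + 5 = 19790 true annual layers.
A: Extension rate ≈ 22514.9 / 19790 = 1.138 mm/year.
B's length ≈ 1.138 × 17040 = 19391.5 mm.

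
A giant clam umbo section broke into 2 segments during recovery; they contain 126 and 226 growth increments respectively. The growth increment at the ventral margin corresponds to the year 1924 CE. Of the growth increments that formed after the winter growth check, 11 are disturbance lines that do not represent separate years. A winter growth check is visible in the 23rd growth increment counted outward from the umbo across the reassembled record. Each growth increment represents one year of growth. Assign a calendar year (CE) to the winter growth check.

1606 CE

Total growth increments = 126 + 226 = 352.
The winter growth check sits at growth increment 23 from the umbo, so 352 − 23 = 329 growth increments formed after it.
329 − 11 false = 318 true growth increments after the winter growth check.
1924 − 318 = 1606 CE.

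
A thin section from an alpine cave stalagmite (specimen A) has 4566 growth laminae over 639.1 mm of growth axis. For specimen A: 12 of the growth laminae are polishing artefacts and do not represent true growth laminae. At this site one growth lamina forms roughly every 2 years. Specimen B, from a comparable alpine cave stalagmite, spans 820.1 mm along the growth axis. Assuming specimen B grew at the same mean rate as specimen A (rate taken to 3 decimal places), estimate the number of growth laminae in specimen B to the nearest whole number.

5858 growth laminae

Specimen A: correcting the raw count gives 4566 − 12 = 4554 true growth laminae.
Specimen A: 4554 growth laminae at 2 years each span 4554 × 2 = 9108 years.
A: 639.1 mm over 9108 years gives 639.1 / 9108 ≈ 0.070 mm per year.
Specimen B: 820.1 mm / 0.070 mm per year = 11715.71 years; at 2 years per growth lamina that is 11715.71 / 2 ≈ 5858 growth laminae.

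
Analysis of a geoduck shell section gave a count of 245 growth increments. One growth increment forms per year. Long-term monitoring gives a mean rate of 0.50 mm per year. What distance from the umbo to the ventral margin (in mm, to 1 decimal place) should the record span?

The record spans 245 years at 0.50 mm per year.
245 years at 0.50 mm/year gives 0.50 × 245 = 122.5 mm.

122.5 mm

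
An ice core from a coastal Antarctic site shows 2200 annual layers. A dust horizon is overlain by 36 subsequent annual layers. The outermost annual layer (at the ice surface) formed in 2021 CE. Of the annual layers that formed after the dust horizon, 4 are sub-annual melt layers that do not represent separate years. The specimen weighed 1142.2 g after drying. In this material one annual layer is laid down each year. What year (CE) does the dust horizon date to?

1989 CE

There are 36 annual layers younger than the dust horizon.
Excluding 4 false annual layers: 36 − 4 = 32.
The annual layer at the ice surface is 2021 CE, so the dust horizon dates to 2021 − 32 = 1989 CE.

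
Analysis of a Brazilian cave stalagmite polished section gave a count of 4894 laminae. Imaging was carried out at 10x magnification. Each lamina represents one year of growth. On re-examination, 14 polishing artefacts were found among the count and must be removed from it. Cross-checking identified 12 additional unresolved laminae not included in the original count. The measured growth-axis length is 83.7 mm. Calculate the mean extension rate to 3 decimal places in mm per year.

Correcting the raw count gives 4894 − 14 + 12 = 4892 true laminae.
Extension rate ≈ 83.7 / 4892 = 0.017 mm per year.

0.017 mm per year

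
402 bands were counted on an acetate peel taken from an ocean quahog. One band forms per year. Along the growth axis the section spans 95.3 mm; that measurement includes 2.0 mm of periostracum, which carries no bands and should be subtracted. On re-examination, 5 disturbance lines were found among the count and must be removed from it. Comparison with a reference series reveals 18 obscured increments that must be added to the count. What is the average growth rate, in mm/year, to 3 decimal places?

0.225 mm/year

Correcting the raw count gives 402 − 5 + 18 = 415 true bands.
Removing the 2.0 mm offcut leaves 95.3 − 2.0 = 93.3 mm.
Mean rate = 93.3 mm / 415 years ≈ 0.225 mm/year.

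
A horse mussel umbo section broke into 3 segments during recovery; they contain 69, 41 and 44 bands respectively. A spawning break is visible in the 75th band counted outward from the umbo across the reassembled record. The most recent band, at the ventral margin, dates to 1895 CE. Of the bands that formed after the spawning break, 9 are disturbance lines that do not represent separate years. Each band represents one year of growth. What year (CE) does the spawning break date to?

1825 CE

Total bands = 69 + 41 + 44 = 154.
Between band 75 and the ventral margin there are 154 − 75 = 79 bands.
Excluding 9 false bands: 79 − 9 = 70.
1895 − 70 = 1825 CE.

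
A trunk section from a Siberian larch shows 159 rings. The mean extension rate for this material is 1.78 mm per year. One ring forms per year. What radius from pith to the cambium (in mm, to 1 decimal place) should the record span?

283.0 mm

The record spans 159 years at 1.78 mm per year.
159 years at 1.78 mm/year gives 1.78 × 159 = 283.0 mm.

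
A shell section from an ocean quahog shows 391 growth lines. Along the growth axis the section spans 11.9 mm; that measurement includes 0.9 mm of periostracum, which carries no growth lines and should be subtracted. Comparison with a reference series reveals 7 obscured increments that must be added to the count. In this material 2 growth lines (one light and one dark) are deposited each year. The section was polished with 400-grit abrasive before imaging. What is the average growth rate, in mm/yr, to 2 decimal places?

0.06 mm/yr

After corrections the count is 391 + 7 = 398 growth lines.
Dividing by 2 growth lines per year: 398 / 2 = 199 years.
The growth record spans 11.9 − 0.9 = 11.0 mm.
11.0 mm over 199 years gives 11.0 / 199 ≈ 0.06 mm/yr.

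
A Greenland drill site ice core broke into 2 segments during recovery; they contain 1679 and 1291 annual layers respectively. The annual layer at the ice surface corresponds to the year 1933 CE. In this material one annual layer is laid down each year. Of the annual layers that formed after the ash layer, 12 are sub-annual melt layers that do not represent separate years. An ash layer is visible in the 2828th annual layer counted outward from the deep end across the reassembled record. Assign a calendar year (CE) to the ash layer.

1803 CE

Total annual layers = 1679 + 1291 = 2970.
Between annual layer 2828 and the ice surface there are 2970 − 2828 = 142 annual layers.
142 − 12 false = 130 true annual layers after the ash layer.
1933 − 130 = 1803 CE.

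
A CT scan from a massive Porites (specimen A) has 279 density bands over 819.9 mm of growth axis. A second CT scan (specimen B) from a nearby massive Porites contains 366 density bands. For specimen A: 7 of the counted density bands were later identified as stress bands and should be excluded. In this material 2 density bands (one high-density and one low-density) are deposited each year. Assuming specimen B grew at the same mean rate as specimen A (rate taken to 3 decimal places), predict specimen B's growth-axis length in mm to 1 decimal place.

Specimen A: true density band count = 279 − 7 = 272.
Specimen A: dividing by 2 density bands per year: 272 / 2 = 136 years.
A: 819.9 mm over 136 years gives 819.9 / 136 ≈ 6.029 mm/yr.
Specimen B: dividing by 2 density bands per year: 366 / 2 = 183 years. Length of B = 6.029 × 183 = 1103.3 mm.

1103.3 mm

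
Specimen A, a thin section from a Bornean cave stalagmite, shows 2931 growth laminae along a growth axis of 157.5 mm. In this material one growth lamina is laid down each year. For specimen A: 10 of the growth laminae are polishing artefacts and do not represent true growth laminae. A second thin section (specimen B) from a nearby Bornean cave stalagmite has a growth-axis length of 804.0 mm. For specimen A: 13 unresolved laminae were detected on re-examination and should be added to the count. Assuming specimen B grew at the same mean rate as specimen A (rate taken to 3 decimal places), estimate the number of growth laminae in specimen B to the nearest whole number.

Specimen A: correcting the raw count gives 2931 − 10 + 13 = 2934 true growth laminae.
A: Extension rate ≈ 157.5 / 2934 = 0.054 mm per year.
B spans 804.0 / 0.054 = 14888.89 years ≈ 14889 growth laminae.

14889 growth laminae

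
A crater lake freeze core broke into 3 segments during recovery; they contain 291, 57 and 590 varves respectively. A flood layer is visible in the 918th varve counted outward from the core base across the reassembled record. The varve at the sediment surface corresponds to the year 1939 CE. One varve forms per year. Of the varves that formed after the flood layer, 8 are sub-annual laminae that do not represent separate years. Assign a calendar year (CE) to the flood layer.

1927 CE

Total varves = 291 + 57 + 590 = 938.
The flood layer sits at varve 918 from the core base, so 938 − 918 = 20 varves formed after it.
Removing the 8 false varves leaves 20 − 8 = 12 true varves beyond the flood layer.
1939 − 12 = 1927 CE.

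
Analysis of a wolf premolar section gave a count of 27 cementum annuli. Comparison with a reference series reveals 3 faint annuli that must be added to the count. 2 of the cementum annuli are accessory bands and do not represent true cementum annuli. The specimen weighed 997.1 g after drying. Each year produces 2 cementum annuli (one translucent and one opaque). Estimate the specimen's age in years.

After corrections the count is 27 − 2 + 3 = 28 cementum annuli.
With 2 cementum annuli per year, 28 / 2 = 14 years.

14 yr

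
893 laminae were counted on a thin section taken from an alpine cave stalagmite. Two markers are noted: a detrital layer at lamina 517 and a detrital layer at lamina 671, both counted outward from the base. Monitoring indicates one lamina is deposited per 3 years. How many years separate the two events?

462 yr

671 − 517 = 154 laminae lie between the two events.
At 3 years per lamina, 154 × 3 = 462 years.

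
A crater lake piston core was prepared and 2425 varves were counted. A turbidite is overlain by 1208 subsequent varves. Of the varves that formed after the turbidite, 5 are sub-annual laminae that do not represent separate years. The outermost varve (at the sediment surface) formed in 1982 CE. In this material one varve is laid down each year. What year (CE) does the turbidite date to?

There are 1208 varves younger than the turbidite.
Excluding 5 false varves: 1208 − 5 = 1203.
1982 − 1203 = 779 CE.

779 CE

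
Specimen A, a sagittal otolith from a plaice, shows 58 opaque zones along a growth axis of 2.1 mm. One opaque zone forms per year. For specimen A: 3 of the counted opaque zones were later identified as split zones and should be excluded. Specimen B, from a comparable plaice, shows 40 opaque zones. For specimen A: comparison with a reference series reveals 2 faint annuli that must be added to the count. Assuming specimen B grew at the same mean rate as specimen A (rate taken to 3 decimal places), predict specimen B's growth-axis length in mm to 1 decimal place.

1.5 mm

Specimen A: adjusted count: 58 − 3 + 2 = 57 opaque zones.
A: Mean rate = 2.1 mm / 57 years ≈ 0.037 mm per year.
For B, 0.037 mm/year × 40 years = 1.5 mm.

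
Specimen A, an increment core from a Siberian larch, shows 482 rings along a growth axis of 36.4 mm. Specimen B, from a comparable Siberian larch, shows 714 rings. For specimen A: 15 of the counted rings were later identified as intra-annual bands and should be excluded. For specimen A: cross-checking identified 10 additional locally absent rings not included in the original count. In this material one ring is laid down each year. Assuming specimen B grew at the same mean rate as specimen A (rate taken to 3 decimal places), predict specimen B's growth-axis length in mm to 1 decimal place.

54.3 mm

Specimen A: adjusted count: 482 − 15 + 10 = 477 rings.
A: Extension rate ≈ 36.4 / 477 = 0.076 mm/yr.
B's length ≈ 0.076 × 714 = 54.3 mm.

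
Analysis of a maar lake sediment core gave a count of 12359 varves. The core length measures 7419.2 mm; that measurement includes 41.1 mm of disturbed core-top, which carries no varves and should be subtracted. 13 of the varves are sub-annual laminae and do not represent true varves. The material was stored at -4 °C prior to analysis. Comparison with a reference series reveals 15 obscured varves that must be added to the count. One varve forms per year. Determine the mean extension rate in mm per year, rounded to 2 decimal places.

Adjusted count: 12359 − 13 + 15 = 12361 varves.
Net length = 7419.2 − 41.1 = 7378.1 mm.
Mean rate = 7378.1 mm / 12361 years ≈ 0.60 mm per year.

0.60 mm per year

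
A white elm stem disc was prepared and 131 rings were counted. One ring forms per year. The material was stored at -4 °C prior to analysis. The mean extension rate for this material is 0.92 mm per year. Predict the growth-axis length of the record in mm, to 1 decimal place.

131 years of growth are recorded.
Predicted length = 0.92 mm/year × 131 years = 120.5 mm.

120.5 mm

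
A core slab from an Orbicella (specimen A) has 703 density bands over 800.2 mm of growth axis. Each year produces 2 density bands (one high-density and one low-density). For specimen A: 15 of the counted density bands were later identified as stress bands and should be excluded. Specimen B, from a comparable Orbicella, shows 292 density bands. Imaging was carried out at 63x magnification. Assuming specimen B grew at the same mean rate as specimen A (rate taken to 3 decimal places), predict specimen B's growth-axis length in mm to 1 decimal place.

Specimen A: correcting the raw count gives 703 − 15 = 688 true density bands.
Specimen A: dividing by 2 density bands per year: 688 / 2 = 344 years.
A: Extension rate ≈ 800.2 / 344 = 2.326 mm/year.
Specimen B: with 2 density bands per year, 292 / 2 = 146 years. Length of B = 2.326 × 146 = 339.6 mm.

339.6 mm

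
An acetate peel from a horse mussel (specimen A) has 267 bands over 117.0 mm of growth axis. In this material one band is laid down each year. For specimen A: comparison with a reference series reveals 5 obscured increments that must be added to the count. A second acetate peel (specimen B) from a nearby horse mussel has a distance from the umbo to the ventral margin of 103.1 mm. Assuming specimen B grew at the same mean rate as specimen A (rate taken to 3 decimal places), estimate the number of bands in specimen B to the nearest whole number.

240 bands

Specimen A: true band count = 267 + 5 = 272.
A: Extension rate ≈ 117.0 / 272 = 0.430 mm/year.
For B, 103.1 / 0.430 = 239.77 years ≈ 240 bands.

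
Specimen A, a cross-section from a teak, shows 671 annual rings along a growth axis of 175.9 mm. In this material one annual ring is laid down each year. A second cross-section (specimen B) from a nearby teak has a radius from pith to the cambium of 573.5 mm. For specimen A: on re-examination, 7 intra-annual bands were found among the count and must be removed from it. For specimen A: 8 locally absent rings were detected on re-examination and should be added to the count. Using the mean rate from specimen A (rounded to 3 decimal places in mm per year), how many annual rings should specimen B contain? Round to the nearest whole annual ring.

2189 annual rings

Specimen A: true annual ring count = 671 − 7 + 8 = 672.
A: 175.9 mm over 672 years gives 175.9 / 672 ≈ 0.262 mm/yr.
For B, 573.5 / 0.262 = 2188.93 years ≈ 2189 annual rings.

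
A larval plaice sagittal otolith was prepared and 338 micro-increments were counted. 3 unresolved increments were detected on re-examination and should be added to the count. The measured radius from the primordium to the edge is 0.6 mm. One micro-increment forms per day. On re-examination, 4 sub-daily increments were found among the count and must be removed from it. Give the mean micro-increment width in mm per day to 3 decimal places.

Adjusted count: 338 − 4 + 3 = 337 micro-increments.
0.6 mm over 337 days gives 0.6 / 337 ≈ 0.002 mm per day.

0.002 mm per day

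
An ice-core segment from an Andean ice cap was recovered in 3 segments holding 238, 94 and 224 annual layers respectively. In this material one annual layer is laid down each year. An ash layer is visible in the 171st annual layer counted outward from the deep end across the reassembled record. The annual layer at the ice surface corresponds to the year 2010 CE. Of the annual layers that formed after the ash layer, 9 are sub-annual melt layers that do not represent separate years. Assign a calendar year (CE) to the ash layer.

Total annual layers = 238 + 94 + 224 = 556.
556 − 171 = 385 annual layers lie beyond the ash layer toward the ice surface.
385 − 9 false = 376 true annual layers after the ash layer.
The annual layer at the ice surface is 2010 CE, so the ash layer dates to 2010 − 376 = 1634 CE.

1634 CE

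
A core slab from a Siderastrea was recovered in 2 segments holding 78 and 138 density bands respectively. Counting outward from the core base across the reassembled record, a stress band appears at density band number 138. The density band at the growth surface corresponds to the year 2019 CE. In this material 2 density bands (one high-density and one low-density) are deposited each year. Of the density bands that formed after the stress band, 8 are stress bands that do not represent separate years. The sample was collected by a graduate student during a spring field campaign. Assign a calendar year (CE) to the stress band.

Total density bands = 78 + 138 = 216.
216 − 138 = 78 density bands lie beyond the stress band toward the growth surface.
Excluding 8 false density bands: 78 − 8 = 70.
Dividing by 2 density bands per year: 70 / 2 = 35 years.
2019 − 35 = 1984 CE.

1984 CE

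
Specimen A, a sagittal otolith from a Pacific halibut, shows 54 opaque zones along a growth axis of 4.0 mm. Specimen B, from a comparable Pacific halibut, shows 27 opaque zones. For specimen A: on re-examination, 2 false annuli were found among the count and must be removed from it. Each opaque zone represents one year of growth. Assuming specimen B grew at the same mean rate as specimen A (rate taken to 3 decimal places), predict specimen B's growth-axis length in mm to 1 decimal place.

Specimen A: adjusted count: 54 − 2 = 52 opaque zones.
A: Extension rate ≈ 4.0 / 52 = 0.077 mm/year.
B's length ≈ 0.077 × 27 = 2.1 mm.

2.1 mm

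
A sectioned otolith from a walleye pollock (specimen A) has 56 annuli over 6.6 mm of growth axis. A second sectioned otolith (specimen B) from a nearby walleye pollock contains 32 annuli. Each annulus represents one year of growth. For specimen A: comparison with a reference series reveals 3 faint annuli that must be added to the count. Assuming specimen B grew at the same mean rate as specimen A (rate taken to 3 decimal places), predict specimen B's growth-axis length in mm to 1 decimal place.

3.6 mm

Specimen A: correcting the raw count gives 56 + 3 = 59 true annuli.
A: Mean rate = 6.6 mm / 59 years ≈ 0.112 mm/yr.
Length of B = 0.112 × 32 = 3.6 mm.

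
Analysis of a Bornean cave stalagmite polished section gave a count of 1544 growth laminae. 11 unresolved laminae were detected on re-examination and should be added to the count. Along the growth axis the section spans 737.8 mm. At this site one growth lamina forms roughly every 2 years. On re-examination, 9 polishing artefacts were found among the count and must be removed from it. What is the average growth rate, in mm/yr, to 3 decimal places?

0.239 mm/yr

True growth lamina count = 1544 − 9 + 11 = 1546.
At 2 years per growth lamina, 1546 × 2 = 3092 years.
Extension rate ≈ 737.8 / 3092 = 0.239 mm/yr.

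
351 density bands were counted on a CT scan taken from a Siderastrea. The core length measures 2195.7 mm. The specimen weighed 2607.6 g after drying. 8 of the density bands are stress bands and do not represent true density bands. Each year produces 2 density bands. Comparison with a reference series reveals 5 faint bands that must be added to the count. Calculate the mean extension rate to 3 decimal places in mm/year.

12.619 mm/year

Correcting the raw count gives 351 − 8 + 5 = 348 true density bands.
Dividing by 2 density bands per year: 348 / 2 = 174 years.
Extension rate ≈ 2195.7 / 174 = 12.619 mm/year.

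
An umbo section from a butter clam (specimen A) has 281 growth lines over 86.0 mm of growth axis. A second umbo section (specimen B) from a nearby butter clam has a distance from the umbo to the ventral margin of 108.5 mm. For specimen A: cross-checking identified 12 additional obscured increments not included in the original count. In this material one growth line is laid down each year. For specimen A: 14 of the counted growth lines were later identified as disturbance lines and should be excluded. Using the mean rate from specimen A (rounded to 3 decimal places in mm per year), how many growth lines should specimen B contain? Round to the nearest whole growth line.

Specimen A: correcting the raw count gives 281 − 14 + 12 = 279 true growth lines.
A: 86.0 mm over 279 years gives 86.0 / 279 ≈ 0.308 mm/yr.
For B, 108.5 / 0.308 = 352.27 years ≈ 352 growth lines.

352 growth lines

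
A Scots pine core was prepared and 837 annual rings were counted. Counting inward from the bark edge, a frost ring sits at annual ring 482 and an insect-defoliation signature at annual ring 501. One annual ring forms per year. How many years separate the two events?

Separation: 501 − 482 = 19 annual rings.
One annual ring per year makes the interval 19 years.

19 years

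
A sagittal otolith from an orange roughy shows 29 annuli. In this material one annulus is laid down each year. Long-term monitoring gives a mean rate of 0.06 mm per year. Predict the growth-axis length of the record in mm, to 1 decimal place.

1.7 mm

29 years of growth are recorded.
Predicted length = 0.06 mm/year × 29 years = 1.7 mm.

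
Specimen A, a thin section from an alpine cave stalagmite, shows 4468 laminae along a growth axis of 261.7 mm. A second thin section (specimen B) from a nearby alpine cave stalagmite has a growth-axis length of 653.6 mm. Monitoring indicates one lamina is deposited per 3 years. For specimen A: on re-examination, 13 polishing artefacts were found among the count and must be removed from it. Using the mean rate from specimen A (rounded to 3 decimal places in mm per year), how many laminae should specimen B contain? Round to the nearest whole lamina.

10893 laminae

Specimen A: adjusted count: 4468 − 13 = 4455 laminae.
Specimen A: 4455 laminae at 3 years each span 4455 × 3 = 13365 years.
A: 261.7 mm over 13365 years gives 261.7 / 13365 ≈ 0.020 mm per year.
B spans 653.6 / 0.020 = 32680.00 years; at 3 years per lamina that is 32680.00 / 3 ≈ 10893 laminae.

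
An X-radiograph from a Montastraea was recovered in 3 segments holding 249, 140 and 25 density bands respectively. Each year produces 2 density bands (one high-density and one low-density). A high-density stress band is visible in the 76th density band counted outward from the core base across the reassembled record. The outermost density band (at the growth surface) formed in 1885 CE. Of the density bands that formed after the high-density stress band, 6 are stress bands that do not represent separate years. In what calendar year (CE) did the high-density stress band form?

Total density bands = 249 + 140 + 25 = 414.
414 − 76 = 338 density bands lie beyond the high-density stress band toward the growth surface.
338 − 6 false = 332 true density bands after the high-density stress band.
With 2 density bands per year, 332 / 2 = 166 years.
1885 − 166 = 1719 CE.

1719 CE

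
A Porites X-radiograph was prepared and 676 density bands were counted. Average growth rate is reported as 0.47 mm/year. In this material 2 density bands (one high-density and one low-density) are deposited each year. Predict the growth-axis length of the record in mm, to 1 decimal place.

158.9 mm

With 2 density bands per year, 676 / 2 = 338 years.
Length ≈ 0.47 × 338 = 158.9 mm.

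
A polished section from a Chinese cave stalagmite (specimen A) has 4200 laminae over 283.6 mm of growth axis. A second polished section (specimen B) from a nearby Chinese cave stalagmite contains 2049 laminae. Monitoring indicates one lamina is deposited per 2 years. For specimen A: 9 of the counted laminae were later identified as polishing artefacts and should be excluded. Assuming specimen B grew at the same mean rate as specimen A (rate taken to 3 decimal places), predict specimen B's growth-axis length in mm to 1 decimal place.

139.3 mm

Specimen A: true lamina count = 4200 − 9 = 4191.
Specimen A: 4191 laminae at 2 years each span 4191 × 2 = 8382 years.
A: 283.6 mm over 8382 years gives 283.6 / 8382 ≈ 0.034 mm per year.
Specimen B: multiplying by 2 years per lamina: 2049 × 2 = 4098 years. B's length ≈ 0.034 × 4098 = 139.3 mm.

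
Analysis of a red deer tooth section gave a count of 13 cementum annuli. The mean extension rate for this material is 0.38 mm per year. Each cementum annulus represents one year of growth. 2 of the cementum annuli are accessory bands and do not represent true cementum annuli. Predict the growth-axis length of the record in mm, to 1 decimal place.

4.2 mm

Correcting the raw count gives 13 − 2 = 11 true cementum annuli.
Predicted length = 0.38 mm/year × 11 years = 4.2 mm.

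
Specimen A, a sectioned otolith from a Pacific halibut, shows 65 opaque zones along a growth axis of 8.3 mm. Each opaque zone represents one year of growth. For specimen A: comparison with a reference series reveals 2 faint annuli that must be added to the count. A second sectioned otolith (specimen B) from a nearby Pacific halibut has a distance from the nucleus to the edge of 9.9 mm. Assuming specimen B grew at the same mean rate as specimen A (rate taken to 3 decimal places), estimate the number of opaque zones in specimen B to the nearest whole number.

Specimen A: adjusted count: 65 + 2 = 67 opaque zones.
A: Mean rate = 8.3 mm / 67 years ≈ 0.124 mm/yr.
Specimen B: 9.9 mm / 0.124 mm per year = 79.84 years ≈ 80 opaque zones.

80 opaque zones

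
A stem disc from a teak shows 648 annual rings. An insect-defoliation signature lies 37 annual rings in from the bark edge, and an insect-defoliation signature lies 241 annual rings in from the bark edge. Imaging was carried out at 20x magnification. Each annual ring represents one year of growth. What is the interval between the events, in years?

204 years

241 − 37 = 204 annual rings lie between the two events.
At one annual ring per year, 204 years elapsed between them.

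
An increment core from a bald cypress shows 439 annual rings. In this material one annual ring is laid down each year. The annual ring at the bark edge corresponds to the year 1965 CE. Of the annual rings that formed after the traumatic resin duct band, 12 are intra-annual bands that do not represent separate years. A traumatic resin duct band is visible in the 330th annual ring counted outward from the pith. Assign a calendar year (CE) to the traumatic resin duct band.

1868 CE

439 − 330 = 109 annual rings lie beyond the traumatic resin duct band toward the bark edge.
Removing the 12 false annual rings leaves 109 − 12 = 97 true annual rings beyond the traumatic resin duct band.
1965 − 97 = 1868 CE.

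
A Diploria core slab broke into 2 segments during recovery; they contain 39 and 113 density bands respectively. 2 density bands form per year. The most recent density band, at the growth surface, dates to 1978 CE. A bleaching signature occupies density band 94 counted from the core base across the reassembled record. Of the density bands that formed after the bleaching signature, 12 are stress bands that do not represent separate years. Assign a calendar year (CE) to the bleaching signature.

1955 CE

Total density bands = 39 + 113 = 152.
The bleaching signature sits at density band 94 from the core base, so 152 − 94 = 58 density bands formed after it.
58 − 12 false = 46 true density bands after the bleaching signature.
Dividing by 2 density bands per year: 46 / 2 = 23 years.
Counting back 23 years from 1978 CE places the bleaching signature in 1978 − 23 = 1955 CE.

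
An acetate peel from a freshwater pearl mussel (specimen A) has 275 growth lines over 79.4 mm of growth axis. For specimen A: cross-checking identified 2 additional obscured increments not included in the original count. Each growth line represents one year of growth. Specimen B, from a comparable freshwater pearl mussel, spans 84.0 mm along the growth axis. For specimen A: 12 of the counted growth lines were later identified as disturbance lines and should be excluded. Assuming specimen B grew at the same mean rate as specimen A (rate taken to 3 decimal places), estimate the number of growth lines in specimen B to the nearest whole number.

280 growth lines

Specimen A: after corrections the count is 275 − 12 + 2 = 265 growth lines.
A: 79.4 mm over 265 years gives 79.4 / 265 ≈ 0.300 mm/year.
B spans 84.0 / 0.300 = 280.00 years ≈ 280 growth lines.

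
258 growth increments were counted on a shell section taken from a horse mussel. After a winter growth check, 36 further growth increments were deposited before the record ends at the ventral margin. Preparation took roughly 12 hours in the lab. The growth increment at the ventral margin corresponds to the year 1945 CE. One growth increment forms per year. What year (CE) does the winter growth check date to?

1909 CE

36 growth increments post-date the winter growth check.
Counting back 36 years from 1945 CE places the winter growth check in 1945 − 36 = 1909 CE.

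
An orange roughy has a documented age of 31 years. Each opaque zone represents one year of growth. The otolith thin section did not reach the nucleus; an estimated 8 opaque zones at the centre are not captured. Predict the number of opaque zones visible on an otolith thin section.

23 opaque zones

Expected opaque zones over 31 years: 31.
31 − 8 missed = 23 opaque zones expected in the prepared section.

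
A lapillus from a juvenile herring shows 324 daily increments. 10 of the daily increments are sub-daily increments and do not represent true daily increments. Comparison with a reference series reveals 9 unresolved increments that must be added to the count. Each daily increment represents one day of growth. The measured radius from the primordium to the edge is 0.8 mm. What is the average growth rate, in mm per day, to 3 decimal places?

After corrections the count is 324 − 10 + 9 = 323 daily increments.
0.8 mm over 323 days gives 0.8 / 323 ≈ 0.002 mm per day.

0.002 mm per day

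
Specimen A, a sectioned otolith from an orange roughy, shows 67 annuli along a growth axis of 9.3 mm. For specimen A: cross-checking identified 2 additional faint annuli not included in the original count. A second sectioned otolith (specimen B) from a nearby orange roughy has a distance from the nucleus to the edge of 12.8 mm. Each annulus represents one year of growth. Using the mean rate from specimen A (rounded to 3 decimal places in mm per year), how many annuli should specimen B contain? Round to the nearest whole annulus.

Specimen A: true annulus count = 67 + 2 = 69.
A: Extension rate ≈ 9.3 / 69 = 0.135 mm/year.
Specimen B: 12.8 mm / 0.135 mm per year = 94.81 years ≈ 95 annuli.

95 annuli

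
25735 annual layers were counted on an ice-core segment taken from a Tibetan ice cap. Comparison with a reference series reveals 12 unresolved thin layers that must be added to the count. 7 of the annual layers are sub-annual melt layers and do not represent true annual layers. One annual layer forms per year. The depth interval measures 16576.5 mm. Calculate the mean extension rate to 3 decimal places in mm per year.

0.644 mm per year

Adjusted count: 25735 − 7 + 12 = 25740 annual layers.
Extension rate ≈ 16576.5 / 25740 = 0.644 mm per year.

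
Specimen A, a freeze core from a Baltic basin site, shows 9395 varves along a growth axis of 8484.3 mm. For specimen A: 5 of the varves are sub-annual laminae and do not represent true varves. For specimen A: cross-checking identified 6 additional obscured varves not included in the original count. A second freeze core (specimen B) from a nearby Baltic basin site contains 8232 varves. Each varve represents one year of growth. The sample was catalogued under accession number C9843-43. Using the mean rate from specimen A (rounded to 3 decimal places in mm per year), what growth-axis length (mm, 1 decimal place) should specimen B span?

7433.5 mm

Specimen A: correcting the raw count gives 9395 − 5 + 6 = 9396 true varves.
A: Mean rate = 8484.3 mm / 9396 years ≈ 0.903 mm/year.
Length of B = 0.903 × 8232 = 7433.5 mm.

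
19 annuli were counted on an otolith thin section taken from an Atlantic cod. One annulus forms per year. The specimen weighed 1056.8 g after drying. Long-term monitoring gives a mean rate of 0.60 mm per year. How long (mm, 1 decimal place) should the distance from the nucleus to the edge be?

11.4 mm

The record spans 19 years at 0.60 mm per year.
19 years at 0.60 mm/year gives 0.60 × 19 = 11.4 mm.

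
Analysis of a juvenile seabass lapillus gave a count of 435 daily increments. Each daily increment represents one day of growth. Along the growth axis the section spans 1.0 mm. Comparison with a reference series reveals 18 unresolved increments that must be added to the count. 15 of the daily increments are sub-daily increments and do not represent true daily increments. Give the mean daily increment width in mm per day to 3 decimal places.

Adjusted count: 435 − 15 + 18 = 438 daily increments.
Mean rate = 1.0 mm / 438 days ≈ 0.002 mm per day.

0.002 mm per day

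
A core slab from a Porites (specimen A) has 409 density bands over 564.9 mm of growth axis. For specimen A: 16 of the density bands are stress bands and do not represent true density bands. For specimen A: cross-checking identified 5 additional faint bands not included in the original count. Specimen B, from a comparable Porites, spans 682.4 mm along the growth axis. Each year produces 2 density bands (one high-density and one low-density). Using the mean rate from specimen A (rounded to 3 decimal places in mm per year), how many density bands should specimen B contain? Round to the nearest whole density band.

Specimen A: correcting the raw count gives 409 − 16 + 5 = 398 true density bands.
Specimen A: with 2 density bands per year, 398 / 2 = 199 years.
A: Extension rate ≈ 564.9 / 199 = 2.839 mm/yr.
B spans 682.4 / 2.839 = 240.37 years; at 2 density bands per year that is 240.37 × 2 ≈ 481 density bands.

481 density bands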